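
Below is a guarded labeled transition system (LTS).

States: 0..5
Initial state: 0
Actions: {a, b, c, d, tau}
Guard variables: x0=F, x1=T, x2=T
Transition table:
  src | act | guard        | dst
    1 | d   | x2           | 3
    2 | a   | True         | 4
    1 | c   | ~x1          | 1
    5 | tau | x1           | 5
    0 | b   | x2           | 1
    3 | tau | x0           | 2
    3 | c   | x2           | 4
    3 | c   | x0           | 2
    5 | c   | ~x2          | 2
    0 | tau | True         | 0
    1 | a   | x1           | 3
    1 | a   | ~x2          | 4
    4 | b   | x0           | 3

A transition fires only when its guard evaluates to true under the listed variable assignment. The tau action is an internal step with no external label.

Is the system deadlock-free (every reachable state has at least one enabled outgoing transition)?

Answer: DEADLOCK at state 4

Analysis:
Reach set: {0,1,3,4}
  0: b→1  tau→0  [2 exit(s)]
  1: a→3  d→3  [2 exit(s)]
  3: c→4  [1 exit(s)]
  4: ∅  [STUCK]
Path to 4: b·d·c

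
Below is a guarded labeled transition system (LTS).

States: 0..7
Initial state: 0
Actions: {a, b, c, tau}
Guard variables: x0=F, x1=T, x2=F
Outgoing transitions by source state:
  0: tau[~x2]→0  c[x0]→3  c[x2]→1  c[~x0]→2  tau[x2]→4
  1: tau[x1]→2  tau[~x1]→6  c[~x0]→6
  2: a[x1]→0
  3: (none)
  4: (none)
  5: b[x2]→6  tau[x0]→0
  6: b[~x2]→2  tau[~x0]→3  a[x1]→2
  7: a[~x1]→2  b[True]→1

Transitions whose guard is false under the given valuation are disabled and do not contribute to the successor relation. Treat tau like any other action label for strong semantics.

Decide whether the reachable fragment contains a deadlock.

Answer: DEADLOCK-FREE

Analysis:
R = {0,2}
  0: c→2  tau→0  [2 out]
  2: a→0  [1 out]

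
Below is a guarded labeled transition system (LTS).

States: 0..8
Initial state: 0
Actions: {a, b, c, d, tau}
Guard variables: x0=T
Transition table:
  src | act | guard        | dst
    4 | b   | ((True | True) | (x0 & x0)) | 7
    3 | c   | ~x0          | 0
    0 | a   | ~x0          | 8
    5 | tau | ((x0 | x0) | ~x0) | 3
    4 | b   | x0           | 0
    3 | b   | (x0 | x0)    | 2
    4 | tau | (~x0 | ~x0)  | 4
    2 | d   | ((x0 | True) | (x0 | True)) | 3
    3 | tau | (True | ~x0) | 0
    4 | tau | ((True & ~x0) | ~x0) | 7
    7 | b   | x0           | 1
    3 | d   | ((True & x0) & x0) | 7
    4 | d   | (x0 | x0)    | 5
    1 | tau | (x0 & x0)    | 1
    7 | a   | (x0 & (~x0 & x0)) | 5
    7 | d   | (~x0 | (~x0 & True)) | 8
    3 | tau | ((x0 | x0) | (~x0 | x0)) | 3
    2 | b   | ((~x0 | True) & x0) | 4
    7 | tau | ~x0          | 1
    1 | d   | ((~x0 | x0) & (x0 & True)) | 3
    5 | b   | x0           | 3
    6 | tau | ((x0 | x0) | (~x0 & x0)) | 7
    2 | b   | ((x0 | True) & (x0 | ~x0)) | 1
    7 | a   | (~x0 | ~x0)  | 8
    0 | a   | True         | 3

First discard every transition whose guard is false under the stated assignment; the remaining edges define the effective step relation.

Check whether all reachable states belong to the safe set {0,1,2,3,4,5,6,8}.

Safe = {0,1,2,3,4,5,6,8}
Reachable = {0,1,2,3,4,5,7}
  0: safe
  1: safe
  2: safe
  3: safe
  4: safe
  5: safe
  7: VIOLATES
reach 7 via a·d — violates

Answer: INVARIANT VIOLATED at state 7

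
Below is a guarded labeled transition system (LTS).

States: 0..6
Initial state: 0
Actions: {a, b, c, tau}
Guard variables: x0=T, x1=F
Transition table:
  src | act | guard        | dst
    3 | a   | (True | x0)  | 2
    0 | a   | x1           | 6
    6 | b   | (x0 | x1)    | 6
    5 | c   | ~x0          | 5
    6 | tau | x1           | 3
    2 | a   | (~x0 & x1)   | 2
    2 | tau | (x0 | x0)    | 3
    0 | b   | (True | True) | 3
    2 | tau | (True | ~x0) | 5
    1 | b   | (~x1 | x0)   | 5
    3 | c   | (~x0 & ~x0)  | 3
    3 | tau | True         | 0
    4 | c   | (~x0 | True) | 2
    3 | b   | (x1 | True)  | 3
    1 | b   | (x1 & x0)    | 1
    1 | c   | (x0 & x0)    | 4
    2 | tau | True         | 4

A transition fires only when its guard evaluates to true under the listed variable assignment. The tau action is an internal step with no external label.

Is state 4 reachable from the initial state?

Answer: REACHABLE

Working:
After dropping false guards: 11 live edges.
L0 = {0}
L1 = {3}  total {0,3}
L2 = {2}  total {0,2,3}
L3 = {4,5}  total {0,2,3,4,5}
Reach set: {0,2,3,4,5}
trace reaching 4: b·a·tau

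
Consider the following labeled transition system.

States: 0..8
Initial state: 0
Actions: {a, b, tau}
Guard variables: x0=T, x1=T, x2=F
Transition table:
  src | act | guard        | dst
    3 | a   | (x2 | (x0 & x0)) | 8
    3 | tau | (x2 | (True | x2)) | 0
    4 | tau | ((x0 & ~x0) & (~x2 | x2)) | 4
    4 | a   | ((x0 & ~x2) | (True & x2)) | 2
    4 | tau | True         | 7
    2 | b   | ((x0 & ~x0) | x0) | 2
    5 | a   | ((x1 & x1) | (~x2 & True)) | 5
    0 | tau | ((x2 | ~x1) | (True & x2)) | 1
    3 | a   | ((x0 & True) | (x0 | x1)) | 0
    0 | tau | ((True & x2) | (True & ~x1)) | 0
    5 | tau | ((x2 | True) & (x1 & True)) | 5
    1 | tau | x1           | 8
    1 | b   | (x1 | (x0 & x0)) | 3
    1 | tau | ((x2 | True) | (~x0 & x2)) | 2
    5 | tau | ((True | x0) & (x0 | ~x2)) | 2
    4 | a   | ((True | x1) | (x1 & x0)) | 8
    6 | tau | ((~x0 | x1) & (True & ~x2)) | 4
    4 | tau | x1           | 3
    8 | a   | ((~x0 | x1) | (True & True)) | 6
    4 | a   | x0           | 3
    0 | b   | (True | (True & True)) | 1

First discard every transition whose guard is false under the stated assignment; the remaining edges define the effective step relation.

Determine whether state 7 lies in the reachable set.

Guard filter leaves 18 enabled edge(s).
L0 = {0}
L1 = {1}  total {0,1}
L2 = {2,3,8}  total {0,1,2,3,8}
L3 = {6}  total {0,1,2,3,6,8}
L4 = {4}  total {0,1,2,3,4,6,8}
L5 = {7}  total {0,1,2,3,4,6,7,8}
Reach set: {0,1,2,3,4,6,7,8}
trace reaching 7: b·tau·a·tau·tau

Answer: REACHABLE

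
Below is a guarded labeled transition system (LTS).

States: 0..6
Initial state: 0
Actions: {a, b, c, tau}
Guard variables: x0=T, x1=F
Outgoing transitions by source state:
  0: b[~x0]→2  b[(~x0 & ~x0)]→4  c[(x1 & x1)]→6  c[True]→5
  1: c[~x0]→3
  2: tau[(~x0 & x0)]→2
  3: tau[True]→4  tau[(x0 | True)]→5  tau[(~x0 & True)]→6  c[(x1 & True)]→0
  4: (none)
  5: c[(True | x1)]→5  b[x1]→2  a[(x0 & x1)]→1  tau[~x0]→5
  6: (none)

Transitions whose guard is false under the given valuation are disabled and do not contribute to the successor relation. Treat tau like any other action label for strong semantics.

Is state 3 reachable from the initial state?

4 transition(s) survive guard evaluation.
Layer 0: {0}
Layer 1: {5}  total {0,5}
Reachable = {0,5}

Answer: UNREACHABLE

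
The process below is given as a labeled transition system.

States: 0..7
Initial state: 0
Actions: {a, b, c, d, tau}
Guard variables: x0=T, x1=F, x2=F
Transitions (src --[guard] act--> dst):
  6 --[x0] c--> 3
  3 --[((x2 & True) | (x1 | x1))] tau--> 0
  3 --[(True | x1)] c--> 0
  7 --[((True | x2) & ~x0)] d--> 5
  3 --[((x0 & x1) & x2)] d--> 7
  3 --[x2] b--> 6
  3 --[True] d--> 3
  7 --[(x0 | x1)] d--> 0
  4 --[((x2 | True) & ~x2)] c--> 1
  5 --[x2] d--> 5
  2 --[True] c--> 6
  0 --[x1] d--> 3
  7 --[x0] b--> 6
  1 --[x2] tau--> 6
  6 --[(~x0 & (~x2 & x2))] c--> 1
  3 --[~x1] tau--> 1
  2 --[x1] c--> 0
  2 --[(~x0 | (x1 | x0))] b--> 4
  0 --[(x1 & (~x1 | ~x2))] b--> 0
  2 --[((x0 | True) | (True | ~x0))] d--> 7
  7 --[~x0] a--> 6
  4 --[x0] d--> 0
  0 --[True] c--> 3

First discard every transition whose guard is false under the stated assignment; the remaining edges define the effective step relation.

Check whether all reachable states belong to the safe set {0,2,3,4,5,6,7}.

Answer: INVARIANT VIOLATED at state 1

Analysis:
Allowed set {0,2,3,4,5,6,7}
Reachable = {0,1,3}
  0: ok
  1: outside
  3: ok
witness against invariant: c·tau → 1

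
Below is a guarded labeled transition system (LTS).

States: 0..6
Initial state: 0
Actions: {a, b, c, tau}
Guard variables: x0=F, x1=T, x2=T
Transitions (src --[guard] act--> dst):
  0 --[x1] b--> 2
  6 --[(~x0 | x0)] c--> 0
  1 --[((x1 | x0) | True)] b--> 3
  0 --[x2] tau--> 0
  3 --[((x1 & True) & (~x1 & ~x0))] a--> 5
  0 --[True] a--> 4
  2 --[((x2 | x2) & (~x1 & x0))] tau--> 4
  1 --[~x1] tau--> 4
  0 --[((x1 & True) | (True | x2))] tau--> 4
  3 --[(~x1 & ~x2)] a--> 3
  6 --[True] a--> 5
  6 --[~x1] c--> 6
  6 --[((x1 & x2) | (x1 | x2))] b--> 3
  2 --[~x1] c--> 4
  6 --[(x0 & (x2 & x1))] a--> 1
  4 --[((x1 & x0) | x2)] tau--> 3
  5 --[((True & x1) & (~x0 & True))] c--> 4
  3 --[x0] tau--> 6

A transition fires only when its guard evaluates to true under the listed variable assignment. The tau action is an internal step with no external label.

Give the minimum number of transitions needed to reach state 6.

Layered search for 6:
  Layer 0: {0}
  Layer 1: {2,4}
  Layer 2: {3}
6 never appears.

Answer: UNREACHABLE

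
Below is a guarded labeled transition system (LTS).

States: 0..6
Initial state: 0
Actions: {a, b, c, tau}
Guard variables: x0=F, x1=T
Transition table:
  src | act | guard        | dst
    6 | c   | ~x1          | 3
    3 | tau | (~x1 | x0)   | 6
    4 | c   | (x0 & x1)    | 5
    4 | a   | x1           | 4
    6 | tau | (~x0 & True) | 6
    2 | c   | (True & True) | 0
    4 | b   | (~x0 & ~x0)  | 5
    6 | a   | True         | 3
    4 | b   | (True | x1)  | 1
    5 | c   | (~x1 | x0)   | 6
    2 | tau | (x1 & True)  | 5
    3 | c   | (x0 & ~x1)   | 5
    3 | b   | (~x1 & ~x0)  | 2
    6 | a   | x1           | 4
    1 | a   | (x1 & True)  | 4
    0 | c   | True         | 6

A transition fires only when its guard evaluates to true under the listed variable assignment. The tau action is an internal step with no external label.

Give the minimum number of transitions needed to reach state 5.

Breadth-first toward 5:
  Layer 0: {0}
  Layer 1: {6}
  Layer 2: {3,4}
  Layer 3: {1,5}
first hit 5 at d=3 via c·a·b

Answer: 3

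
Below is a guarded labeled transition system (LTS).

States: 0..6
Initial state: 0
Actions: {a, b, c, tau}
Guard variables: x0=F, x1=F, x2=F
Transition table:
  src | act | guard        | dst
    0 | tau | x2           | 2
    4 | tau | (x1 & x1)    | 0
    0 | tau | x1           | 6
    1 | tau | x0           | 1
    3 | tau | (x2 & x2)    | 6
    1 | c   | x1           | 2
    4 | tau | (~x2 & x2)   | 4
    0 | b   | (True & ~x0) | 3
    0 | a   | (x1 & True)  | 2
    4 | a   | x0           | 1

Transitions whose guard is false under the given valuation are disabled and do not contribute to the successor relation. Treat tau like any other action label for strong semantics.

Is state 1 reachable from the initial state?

Answer: UNREACHABLE

Analysis:
1 transition(s) survive guard evaluation.
Layer 0: {0}
Layer 1: {3}  total {0,3}
R = {0,3}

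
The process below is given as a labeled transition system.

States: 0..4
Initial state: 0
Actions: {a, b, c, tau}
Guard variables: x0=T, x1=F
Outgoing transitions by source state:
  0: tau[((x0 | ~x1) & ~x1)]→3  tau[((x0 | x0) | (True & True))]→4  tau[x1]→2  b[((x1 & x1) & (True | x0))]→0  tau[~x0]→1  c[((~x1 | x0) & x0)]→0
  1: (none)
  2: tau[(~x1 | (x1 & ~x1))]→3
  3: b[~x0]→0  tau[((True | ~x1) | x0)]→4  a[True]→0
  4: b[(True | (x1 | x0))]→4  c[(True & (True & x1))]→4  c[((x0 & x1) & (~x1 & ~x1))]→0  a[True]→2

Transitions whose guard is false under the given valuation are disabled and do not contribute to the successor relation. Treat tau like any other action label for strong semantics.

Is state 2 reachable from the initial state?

Guard filter leaves 8 enabled edge(s).
Layer 0: {0}
Layer 1: {3,4}  cumulative {0,3,4}
Layer 2: {2}  cumulative {0,2,3,4}
R = {0,2,3,4}
Path to 2: tau·a

Answer: REACHABLE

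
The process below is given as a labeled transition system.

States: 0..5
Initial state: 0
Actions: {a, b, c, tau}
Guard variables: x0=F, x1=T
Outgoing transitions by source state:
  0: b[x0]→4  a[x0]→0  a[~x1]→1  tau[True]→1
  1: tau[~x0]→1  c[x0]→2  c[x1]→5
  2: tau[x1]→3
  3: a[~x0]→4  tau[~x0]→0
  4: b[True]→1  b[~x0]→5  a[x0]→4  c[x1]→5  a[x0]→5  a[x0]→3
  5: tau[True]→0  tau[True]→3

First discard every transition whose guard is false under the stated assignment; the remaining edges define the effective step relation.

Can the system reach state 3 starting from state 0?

11 transition(s) survive guard evaluation.
depth 0: {0}
depth 1: {1}  cumulative {0,1}
depth 2: {5}  cumulative {0,1,5}
depth 3: {3}  cumulative {0,1,3,5}
depth 4: {4}  cumulative {0,1,3,4,5}
R = {0,1,3,4,5}
trace reaching 3: tau·c·tau

Answer: REACHABLE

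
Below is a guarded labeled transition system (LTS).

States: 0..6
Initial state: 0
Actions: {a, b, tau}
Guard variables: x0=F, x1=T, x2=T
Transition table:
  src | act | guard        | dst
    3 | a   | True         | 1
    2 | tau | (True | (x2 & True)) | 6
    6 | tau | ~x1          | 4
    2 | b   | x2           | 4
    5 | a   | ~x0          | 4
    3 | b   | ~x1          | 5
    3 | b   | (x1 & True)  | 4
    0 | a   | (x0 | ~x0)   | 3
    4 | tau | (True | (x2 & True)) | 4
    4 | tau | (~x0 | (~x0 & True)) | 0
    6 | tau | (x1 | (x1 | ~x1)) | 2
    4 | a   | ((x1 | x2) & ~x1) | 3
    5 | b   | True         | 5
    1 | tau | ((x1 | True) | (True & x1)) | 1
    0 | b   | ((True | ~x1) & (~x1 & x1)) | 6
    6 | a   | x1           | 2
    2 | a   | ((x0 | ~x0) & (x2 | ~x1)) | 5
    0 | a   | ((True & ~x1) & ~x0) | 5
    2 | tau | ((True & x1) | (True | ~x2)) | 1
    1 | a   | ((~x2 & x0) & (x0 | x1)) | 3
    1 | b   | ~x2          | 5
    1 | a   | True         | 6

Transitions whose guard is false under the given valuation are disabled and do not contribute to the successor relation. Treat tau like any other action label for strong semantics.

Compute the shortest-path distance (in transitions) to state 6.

Answer: 3

Trace:
Breadth-first toward 6:
  Layer 0: {0}
  Layer 1: {3}
  Layer 2: {1,4}
  Layer 3: {6}
depth(6)=3, e.g. a·a·a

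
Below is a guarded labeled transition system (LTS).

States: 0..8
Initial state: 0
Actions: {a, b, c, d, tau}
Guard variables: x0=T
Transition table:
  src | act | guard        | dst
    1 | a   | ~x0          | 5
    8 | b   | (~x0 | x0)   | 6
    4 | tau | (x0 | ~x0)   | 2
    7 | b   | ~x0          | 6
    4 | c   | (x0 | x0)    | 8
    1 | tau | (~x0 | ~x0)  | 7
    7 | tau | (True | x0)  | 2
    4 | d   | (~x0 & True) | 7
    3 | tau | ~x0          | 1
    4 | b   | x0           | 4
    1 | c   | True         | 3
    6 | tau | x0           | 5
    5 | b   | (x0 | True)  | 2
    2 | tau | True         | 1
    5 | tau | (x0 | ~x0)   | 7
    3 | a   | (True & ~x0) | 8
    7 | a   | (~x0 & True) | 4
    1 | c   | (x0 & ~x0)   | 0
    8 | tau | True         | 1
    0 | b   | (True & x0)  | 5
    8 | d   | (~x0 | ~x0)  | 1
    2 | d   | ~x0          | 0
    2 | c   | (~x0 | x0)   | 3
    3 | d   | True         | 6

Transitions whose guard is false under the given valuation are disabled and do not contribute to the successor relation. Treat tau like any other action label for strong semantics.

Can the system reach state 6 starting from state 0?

Answer: REACHABLE

Trace:
14 transition(s) survive guard evaluation.
depth 0: {0}
depth 1: {5}  now seen {0,5}
depth 2: {2,7}  now seen {0,2,5,7}
depth 3: {1,3}  now seen {0,1,2,3,5,7}
depth 4: {6}  now seen {0,1,2,3,5,6,7}
Reachable = {0,1,2,3,5,6,7}
trace reaching 6: b·b·c·d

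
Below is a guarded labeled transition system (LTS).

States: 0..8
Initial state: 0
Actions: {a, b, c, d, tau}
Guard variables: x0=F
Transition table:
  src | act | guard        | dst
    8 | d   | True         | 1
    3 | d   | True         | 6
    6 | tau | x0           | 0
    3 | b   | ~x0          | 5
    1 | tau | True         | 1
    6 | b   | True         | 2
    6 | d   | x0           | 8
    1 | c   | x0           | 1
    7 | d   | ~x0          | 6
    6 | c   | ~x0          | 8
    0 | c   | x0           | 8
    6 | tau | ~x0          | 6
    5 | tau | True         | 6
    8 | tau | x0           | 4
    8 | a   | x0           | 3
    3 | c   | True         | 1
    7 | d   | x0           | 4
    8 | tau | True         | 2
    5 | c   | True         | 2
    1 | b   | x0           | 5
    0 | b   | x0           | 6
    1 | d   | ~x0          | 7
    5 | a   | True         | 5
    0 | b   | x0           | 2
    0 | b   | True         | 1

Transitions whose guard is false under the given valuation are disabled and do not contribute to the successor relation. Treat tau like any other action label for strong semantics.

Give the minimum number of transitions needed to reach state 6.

Answer: 3

Working:
Breadth-first toward 6:
  Layer 0: {0}
  Layer 1: {1}
  Layer 2: {7}
  Layer 3: {6}
depth(6)=3, e.g. b·d·d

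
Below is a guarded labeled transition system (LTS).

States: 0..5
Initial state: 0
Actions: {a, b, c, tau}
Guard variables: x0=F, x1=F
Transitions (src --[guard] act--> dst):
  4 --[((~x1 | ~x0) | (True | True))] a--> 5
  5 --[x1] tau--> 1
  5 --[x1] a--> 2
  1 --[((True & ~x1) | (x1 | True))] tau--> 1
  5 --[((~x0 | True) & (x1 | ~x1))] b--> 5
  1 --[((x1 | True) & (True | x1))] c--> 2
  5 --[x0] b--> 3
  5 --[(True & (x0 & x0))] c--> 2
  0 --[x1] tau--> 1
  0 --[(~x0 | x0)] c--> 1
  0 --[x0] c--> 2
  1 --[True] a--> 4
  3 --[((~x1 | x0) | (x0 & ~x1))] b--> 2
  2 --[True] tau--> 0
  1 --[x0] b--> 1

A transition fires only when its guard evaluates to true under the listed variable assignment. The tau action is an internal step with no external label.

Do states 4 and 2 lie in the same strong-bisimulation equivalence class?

Answer: NOT BISIMILAR

Trace:
Refine partition for ~:
  P[0] = {{0,1,2,3,4,5}}
  P[1] = {{0},{1},{2},{3,5},{4}}
  P[2] = {{0},{1},{2},{3},{4},{5}}
stable after 3 split(s): 6 block(s)
[4]={4}  [2]={2}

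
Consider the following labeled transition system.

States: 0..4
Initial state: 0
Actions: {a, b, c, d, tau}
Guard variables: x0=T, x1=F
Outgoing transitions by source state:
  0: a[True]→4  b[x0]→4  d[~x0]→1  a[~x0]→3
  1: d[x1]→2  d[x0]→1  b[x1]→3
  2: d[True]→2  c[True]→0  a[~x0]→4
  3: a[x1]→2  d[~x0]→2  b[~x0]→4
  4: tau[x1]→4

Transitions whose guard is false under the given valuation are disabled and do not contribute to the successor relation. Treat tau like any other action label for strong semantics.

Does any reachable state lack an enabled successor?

Reach set: {0,4}
  0: a→4  b→4  [deg 2]
  4: ∅  [no exit]
witness 4: a

Answer: DEADLOCK at state 4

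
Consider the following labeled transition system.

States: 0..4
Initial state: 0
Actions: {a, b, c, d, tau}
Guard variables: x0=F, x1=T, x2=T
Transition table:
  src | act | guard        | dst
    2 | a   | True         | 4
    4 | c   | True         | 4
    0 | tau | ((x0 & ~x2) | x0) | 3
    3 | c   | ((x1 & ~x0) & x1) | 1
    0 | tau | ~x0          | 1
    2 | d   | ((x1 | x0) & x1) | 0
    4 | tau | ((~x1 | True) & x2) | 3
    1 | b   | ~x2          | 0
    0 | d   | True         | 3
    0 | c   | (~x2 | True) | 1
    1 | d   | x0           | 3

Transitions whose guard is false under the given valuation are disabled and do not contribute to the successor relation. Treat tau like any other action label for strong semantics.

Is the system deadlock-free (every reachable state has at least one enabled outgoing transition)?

Answer: DEADLOCK at state 1

Analysis:
R = {0,1,3}
  0: c→1  d→3  tau→1  [3 out]
  1: ∅  [no exit]
  3: c→1  [1 out]
trace reaching 1: tau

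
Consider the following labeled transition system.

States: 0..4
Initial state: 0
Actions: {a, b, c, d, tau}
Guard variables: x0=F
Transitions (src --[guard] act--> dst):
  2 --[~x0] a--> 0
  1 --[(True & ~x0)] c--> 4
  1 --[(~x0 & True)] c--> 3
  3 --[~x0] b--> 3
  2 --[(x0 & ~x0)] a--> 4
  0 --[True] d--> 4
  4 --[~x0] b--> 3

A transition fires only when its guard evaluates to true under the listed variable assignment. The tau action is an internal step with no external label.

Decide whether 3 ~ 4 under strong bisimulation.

Answer: BISIMILAR

Analysis:
Refine partition for ~:
  π0 = {{0,1,2,3,4}}
  π1 = {{0},{1},{2},{3,4}}
Fixed point at round 2; 4 class(es).
3∈{3,4}, 4∈{3,4}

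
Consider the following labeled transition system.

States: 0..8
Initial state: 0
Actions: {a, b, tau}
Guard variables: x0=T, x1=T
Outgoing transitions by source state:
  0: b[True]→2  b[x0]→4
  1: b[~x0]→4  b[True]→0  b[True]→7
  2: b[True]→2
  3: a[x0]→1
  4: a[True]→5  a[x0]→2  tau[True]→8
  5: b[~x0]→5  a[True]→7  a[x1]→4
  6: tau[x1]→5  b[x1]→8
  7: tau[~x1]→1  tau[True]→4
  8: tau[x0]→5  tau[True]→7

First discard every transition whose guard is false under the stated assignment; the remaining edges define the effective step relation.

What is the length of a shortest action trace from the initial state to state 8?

Answer: 2

Analysis:
Breadth-first toward 8:
  L0 = {0}
  L1 = {2,4}
  L2 = {5,8}
depth(8)=2, e.g. b·tau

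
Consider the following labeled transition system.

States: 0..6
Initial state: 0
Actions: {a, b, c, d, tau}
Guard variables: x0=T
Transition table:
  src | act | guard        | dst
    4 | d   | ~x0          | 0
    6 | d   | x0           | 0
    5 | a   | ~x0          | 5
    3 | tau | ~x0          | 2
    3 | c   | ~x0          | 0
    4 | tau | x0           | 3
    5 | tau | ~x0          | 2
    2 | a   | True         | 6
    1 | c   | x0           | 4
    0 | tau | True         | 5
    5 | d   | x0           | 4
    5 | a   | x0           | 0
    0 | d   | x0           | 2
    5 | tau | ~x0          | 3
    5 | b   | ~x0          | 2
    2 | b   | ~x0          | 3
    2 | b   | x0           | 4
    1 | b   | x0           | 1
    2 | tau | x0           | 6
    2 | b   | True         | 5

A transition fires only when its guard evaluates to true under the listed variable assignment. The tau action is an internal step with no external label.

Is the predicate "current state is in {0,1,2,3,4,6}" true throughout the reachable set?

Answer: INVARIANT VIOLATED at state 5

Trace:
Safe = {0,1,2,3,4,6}
R = {0,2,3,4,5,6}
  0: ok
  2: ok
  3: ok
  4: ok
  5: VIOLATES
  6: ok
reach 5 via tau — violates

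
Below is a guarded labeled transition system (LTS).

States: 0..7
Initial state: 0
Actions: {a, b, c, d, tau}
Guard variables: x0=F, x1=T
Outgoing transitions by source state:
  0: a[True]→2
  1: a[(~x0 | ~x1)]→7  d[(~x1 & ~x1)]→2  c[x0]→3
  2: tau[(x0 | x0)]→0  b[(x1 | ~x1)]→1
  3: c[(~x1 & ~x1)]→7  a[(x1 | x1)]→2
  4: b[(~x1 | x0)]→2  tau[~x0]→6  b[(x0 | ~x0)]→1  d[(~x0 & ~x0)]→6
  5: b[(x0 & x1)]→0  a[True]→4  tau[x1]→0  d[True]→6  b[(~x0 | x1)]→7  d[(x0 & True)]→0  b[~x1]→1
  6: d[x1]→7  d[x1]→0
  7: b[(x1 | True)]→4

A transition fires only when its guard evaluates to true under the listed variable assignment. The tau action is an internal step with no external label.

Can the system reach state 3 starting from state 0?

Answer: UNREACHABLE

Working:
14 transition(s) survive guard evaluation.
L0 = {0}
L1 = {2}  cumulative {0,2}
L2 = {1}  cumulative {0,1,2}
L3 = {7}  cumulative {0,1,2,7}
L4 = {4}  cumulative {0,1,2,4,7}
L5 = {6}  cumulative {0,1,2,4,6,7}
Reach set: {0,1,2,4,6,7}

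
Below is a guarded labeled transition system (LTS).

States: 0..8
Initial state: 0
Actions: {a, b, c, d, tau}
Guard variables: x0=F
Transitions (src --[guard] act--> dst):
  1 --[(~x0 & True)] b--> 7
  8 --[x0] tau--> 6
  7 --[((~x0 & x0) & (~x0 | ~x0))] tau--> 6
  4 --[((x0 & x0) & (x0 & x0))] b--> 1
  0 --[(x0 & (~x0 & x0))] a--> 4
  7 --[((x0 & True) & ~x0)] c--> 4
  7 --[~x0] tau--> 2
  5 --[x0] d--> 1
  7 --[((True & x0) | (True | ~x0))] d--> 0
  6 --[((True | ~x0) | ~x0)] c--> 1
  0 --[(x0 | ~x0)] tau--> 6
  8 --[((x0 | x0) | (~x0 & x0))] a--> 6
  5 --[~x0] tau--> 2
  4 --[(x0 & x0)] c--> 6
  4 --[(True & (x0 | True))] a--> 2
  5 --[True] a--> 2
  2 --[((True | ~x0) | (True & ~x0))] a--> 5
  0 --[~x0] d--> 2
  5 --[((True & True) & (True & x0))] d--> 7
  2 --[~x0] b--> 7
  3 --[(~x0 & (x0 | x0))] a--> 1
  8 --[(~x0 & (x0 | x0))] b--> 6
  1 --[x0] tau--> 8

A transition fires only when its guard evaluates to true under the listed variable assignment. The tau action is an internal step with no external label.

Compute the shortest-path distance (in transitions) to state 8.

BFS to 8:
  L0 = {0}
  L1 = {2,6}
  L2 = {1,5,7}
8 never appears.

Answer: UNREACHABLE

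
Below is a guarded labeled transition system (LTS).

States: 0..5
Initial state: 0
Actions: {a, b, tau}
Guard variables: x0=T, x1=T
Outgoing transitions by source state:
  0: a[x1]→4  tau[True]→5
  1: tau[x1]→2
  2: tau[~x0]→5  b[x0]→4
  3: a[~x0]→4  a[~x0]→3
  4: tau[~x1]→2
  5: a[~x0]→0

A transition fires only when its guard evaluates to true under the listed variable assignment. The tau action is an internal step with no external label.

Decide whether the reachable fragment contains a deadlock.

Reach set: {0,4,5}
  0: a→4  tau→5  [2 out]
  4: ∅  [STUCK]
  5: ∅  [STUCK]
witness 4: a

Answer: DEADLOCK at state 4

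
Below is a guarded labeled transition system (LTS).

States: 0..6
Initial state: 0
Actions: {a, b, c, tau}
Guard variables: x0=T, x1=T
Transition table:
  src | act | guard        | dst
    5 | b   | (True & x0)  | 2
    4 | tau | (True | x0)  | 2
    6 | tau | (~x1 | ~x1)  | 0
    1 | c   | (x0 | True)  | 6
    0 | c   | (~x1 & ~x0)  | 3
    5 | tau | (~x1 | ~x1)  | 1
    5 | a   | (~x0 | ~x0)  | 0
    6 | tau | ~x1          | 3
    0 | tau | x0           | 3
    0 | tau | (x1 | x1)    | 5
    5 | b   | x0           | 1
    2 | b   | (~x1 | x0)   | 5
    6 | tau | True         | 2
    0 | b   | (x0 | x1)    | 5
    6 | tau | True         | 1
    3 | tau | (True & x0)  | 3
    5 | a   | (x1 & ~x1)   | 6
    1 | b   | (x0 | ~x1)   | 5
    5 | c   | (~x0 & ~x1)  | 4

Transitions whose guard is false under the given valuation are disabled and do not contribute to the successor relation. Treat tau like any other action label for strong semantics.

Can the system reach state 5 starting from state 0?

12 transition(s) survive guard evaluation.
depth 0: {0}
depth 1: {3,5}  now seen {0,3,5}
depth 2: {1,2}  now seen {0,1,2,3,5}
depth 3: {6}  now seen {0,1,2,3,5,6}
Reachable = {0,1,2,3,5,6}
Path to 5: tau

Answer: REACHABLE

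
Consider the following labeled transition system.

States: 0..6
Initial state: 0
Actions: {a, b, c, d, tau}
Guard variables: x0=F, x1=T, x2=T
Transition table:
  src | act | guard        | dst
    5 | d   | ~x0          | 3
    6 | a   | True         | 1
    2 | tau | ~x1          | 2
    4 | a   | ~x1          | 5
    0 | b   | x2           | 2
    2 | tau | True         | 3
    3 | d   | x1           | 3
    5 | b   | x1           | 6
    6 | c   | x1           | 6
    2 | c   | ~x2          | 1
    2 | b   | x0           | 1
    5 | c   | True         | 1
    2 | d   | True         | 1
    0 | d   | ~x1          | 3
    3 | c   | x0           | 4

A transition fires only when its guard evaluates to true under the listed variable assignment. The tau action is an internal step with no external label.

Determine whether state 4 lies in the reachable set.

After dropping false guards: 9 live edges.
L0 = {0}
L1 = {2}  total {0,2}
L2 = {1,3}  total {0,1,2,3}
Reach set: {0,1,2,3}

Answer: UNREACHABLE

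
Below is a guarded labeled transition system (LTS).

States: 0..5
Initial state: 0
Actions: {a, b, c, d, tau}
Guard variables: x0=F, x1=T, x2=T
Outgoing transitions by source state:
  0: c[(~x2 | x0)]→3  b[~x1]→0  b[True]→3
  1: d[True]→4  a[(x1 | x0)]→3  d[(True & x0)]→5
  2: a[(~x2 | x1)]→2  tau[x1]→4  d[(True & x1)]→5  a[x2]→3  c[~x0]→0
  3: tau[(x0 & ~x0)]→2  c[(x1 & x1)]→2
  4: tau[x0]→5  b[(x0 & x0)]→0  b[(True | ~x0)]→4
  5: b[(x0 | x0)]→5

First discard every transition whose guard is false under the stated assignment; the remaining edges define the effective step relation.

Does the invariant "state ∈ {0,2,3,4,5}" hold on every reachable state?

Inv-set: {0,2,3,4,5}
Reach set: {0,2,3,4,5}
  0: safe
  2: safe
  3: safe
  4: safe
  5: safe

Answer: INVARIANT HOLDS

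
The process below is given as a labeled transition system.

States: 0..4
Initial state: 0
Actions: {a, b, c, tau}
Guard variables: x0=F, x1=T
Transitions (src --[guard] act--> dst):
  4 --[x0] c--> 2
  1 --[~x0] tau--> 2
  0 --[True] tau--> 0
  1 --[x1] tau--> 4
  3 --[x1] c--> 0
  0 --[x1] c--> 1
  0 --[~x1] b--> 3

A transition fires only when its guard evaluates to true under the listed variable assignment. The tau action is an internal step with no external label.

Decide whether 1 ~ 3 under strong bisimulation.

Answer: NOT BISIMILAR

Trace:
Refine partition for ~:
  round 0: {{0,1,2,3,4}}
  round 1: {{0},{1},{2,4},{3}}
stable after 2 split(s): 4 block(s)
class of 1: {1}; class of 3: {3}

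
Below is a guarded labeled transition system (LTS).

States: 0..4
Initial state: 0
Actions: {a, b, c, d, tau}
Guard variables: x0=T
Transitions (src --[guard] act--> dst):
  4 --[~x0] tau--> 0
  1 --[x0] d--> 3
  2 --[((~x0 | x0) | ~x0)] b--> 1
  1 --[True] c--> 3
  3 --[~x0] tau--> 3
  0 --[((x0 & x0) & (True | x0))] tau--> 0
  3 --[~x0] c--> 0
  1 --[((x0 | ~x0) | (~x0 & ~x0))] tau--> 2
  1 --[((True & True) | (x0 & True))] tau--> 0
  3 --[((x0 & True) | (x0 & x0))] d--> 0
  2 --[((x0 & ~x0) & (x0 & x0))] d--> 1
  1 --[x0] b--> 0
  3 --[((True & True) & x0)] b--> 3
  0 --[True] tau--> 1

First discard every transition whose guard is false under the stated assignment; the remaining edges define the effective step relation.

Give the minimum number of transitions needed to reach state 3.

Answer: 2

Working:
Layered search for 3:
  depth 0: {0}
  depth 1: {1}
  depth 2: {2,3}
depth(3)=2, e.g. tau·c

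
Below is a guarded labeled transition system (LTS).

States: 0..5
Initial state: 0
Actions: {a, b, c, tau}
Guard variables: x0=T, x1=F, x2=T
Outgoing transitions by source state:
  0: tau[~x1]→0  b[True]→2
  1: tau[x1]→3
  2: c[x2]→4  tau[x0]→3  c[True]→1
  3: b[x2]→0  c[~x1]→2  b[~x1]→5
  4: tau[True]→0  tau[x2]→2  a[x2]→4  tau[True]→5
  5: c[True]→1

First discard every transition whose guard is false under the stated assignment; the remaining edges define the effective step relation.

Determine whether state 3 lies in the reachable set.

13 transition(s) survive guard evaluation.
depth 0: {0}
depth 1: {2}  now seen {0,2}
depth 2: {1,3,4}  now seen {0,1,2,3,4}
depth 3: {5}  now seen {0,1,2,3,4,5}
Reachable = {0,1,2,3,4,5}
trace reaching 3: b·tau

Answer: REACHABLE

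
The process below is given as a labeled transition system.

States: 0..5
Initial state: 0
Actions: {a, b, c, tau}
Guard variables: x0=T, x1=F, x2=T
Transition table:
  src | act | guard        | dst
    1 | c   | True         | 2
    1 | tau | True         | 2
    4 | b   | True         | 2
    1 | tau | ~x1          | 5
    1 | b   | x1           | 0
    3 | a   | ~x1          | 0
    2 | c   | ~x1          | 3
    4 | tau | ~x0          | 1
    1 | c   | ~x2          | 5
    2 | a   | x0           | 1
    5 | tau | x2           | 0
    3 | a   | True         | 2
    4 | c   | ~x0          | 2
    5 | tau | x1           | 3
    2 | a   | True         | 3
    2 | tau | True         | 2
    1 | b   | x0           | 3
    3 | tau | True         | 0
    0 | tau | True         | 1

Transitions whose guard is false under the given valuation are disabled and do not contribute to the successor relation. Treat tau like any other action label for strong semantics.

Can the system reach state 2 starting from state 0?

Answer: REACHABLE

Working:
14 transition(s) survive guard evaluation.
L0 = {0}
L1 = {1}  now seen {0,1}
L2 = {2,3,5}  now seen {0,1,2,3,5}
Reachable = {0,1,2,3,5}
trace reaching 2: tau·c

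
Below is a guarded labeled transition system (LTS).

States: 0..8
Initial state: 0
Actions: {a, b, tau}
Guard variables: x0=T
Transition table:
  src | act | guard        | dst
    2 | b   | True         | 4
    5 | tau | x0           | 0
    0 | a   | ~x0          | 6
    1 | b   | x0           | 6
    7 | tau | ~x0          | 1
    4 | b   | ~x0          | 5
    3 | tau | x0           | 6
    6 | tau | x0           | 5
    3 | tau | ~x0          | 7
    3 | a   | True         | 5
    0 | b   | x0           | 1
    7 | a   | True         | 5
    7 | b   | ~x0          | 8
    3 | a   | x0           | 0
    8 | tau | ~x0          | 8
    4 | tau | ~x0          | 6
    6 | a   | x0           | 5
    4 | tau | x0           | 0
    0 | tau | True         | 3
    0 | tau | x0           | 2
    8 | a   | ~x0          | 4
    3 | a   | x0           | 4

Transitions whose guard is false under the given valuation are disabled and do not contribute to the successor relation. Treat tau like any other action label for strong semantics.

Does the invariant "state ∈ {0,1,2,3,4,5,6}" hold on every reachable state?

Answer: INVARIANT HOLDS

Working:
Allowed set {0,1,2,3,4,5,6}
Reachable = {0,1,2,3,4,5,6}
  0: safe
  1: safe
  2: safe
  3: safe
  4: safe
  5: safe
  6: safe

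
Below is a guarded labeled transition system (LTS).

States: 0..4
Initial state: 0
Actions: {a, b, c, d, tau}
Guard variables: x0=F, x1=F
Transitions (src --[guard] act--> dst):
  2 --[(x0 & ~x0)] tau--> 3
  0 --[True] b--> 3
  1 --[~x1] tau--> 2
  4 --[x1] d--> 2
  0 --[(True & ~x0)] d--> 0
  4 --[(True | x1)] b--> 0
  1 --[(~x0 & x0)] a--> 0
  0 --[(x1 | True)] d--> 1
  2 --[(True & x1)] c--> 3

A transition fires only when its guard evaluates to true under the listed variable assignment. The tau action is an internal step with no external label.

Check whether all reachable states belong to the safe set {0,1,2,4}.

Inv-set: {0,1,2,4}
Reach set: {0,1,2,3}
  0: ✓
  1: ✓
  2: ✓
  3: ✗ unsafe
witness against invariant: b → 3

Answer: INVARIANT VIOLATED at state 3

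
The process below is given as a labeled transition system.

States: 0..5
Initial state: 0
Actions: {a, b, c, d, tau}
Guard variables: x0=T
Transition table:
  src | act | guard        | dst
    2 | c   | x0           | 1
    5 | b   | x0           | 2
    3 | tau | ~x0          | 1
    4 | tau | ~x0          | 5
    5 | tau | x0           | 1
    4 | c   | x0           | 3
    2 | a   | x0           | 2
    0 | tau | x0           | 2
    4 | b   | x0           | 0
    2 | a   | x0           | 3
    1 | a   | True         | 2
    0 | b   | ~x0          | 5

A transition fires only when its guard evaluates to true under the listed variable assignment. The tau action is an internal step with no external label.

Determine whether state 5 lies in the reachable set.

Answer: UNREACHABLE

Analysis:
9 transition(s) survive guard evaluation.
depth 0: {0}
depth 1: {2}  now seen {0,2}
depth 2: {1,3}  now seen {0,1,2,3}
R = {0,1,2,3}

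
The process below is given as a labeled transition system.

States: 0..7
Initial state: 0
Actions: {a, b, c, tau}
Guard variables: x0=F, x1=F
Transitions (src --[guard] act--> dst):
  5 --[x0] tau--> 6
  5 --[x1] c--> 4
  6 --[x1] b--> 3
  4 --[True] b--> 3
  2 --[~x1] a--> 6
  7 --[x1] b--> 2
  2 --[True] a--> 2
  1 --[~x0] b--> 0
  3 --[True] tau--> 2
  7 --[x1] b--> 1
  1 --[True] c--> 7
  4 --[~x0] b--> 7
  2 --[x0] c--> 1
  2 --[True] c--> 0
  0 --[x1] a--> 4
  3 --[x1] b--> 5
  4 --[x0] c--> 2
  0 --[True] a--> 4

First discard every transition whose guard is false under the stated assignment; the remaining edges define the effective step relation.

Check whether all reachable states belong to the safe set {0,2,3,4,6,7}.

Inv-set: {0,2,3,4,6,7}
Reachable = {0,2,3,4,6,7}
  0: ok
  2: ok
  3: ok
  4: ok
  6: ok
  7: ok

Answer: INVARIANT HOLDS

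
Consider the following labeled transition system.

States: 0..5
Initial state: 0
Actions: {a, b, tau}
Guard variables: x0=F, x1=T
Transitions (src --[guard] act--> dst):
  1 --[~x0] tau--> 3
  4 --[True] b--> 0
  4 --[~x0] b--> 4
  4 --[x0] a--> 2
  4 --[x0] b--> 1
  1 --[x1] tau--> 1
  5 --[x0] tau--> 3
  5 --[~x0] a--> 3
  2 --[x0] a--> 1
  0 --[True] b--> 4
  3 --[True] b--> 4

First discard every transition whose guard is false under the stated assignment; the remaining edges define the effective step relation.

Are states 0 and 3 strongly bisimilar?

Answer: BISIMILAR

Analysis:
Bisimulation quotient by refinement:
  π0 = {{0,1,2,3,4,5}}
  π1 = {{0,3,4},{1},{2},{5}}
Fixed point at round 2; 4 class(es).
0∈{0,3,4}, 3∈{0,3,4}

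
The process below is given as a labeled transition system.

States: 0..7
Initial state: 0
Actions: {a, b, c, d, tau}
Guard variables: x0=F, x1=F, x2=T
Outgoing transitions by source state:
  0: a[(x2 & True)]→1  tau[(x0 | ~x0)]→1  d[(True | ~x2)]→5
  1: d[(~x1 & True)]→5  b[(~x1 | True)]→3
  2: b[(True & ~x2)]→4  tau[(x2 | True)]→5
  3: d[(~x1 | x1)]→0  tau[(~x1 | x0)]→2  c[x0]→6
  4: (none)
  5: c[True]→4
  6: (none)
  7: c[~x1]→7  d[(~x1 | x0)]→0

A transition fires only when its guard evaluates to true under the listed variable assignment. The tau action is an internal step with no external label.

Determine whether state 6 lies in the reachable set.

Answer: UNREACHABLE

Trace:
11 transition(s) survive guard evaluation.
L0 = {0}
L1 = {1,5}  now seen {0,1,5}
L2 = {3,4}  now seen {0,1,3,4,5}
L3 = {2}  now seen {0,1,2,3,4,5}
Reach set: {0,1,2,3,4,5}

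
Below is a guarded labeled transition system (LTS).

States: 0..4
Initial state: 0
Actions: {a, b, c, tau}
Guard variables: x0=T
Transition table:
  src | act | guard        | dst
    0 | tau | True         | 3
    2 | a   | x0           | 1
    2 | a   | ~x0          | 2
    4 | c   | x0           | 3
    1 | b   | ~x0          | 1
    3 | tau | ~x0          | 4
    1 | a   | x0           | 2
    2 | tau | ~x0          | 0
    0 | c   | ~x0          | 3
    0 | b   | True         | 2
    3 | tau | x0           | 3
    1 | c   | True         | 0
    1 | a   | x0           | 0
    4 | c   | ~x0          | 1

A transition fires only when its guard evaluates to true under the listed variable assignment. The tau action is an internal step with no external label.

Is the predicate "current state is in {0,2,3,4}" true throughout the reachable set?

Allowed set {0,2,3,4}
R = {0,1,2,3}
  0: safe
  1: VIOLATES
  2: safe
  3: safe
witness against invariant: b·a → 1

Answer: INVARIANT VIOLATED at state 1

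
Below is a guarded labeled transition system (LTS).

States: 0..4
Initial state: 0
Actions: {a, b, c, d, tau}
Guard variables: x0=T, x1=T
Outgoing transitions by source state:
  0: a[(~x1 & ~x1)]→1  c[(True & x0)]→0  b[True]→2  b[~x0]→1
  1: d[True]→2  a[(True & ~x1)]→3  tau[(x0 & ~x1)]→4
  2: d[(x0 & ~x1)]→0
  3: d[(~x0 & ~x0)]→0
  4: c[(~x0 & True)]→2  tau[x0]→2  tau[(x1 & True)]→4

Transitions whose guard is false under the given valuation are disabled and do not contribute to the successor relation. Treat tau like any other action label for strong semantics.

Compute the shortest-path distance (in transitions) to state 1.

Layered search for 1:
  Layer 0: {0}
  Layer 1: {2}
1 never appears.

Answer: UNREACHABLE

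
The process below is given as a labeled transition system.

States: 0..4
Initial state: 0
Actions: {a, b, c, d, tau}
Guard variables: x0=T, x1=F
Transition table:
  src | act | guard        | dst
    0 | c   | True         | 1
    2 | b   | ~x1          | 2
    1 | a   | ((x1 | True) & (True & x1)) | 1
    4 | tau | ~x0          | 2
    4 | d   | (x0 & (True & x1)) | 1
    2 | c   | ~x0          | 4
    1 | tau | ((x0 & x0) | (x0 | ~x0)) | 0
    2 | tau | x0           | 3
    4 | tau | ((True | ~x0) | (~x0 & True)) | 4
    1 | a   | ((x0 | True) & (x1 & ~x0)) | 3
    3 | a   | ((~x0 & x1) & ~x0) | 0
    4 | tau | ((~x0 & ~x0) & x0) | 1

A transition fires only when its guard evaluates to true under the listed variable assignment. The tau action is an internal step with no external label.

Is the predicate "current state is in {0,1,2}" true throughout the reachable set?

Allowed set {0,1,2}
Reachable = {0,1}
  0: safe
  1: safe

Answer: INVARIANT HOLDS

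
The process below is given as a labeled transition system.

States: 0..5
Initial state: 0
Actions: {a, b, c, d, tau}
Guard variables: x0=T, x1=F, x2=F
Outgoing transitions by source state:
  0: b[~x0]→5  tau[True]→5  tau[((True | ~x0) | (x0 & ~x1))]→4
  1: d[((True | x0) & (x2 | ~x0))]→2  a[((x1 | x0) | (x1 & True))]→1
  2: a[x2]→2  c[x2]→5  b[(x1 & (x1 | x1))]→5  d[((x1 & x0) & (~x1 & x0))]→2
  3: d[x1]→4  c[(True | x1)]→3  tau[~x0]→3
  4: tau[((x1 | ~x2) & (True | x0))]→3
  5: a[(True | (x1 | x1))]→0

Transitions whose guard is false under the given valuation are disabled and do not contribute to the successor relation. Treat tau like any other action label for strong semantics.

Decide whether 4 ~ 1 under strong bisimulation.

Answer: NOT BISIMILAR

Analysis:
Refine partition for ~:
  P[0] = {{0,1,2,3,4,5}}
  P[1] = {{0,4},{1,5},{2},{3}}
  P[2] = {{0},{1},{2},{3},{4},{5}}
6 equivalence class(es) (converged in 3)
class of 4: {4}; class of 1: {1}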